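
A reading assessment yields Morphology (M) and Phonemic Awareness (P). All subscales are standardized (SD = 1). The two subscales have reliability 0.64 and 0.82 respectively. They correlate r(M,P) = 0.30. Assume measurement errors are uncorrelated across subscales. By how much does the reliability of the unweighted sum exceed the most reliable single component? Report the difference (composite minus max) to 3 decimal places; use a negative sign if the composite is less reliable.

Var(sum) = 2 + 0.6 = 2.6; true-score variance = 1.46 + 0.6 = 2.06; composite reliability = 0.7923.
Max component reliability = 0.8200.
Difference = 0.7923 − 0.8200 = -0.028.

-0.028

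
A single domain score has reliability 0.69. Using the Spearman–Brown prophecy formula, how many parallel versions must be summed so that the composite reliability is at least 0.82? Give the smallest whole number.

k ≥ ρ*(1−ρ₁)/(ρ₁(1−ρ*)) = 0.82·0.31 / (0.69·0.18) = 2.047.
Smallest integer k = 3.

3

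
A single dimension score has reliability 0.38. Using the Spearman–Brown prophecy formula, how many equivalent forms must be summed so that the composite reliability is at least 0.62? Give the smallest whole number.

k ≥ ρ*(1−ρ₁)/(ρ₁(1−ρ*)) = 0.62·0.62 / (0.38·0.38) = 2.662.
Smallest integer k = 3.

3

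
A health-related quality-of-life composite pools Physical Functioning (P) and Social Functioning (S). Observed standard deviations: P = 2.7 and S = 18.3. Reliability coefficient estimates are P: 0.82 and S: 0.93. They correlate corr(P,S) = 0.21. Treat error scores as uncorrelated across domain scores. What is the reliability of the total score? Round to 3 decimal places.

0.932

Var(P+S) = 2.7² + 18.3² + 2·[2.7·18.3·0.21] = 342.18 + 20.7522 = 362.932.
Because errors are independent across components, Cov(Tᵢ,Tⱼ) = Cov(Xᵢ,Xⱼ); the off-diagonal part of the true-score variance is the same as above.
True-score variance = [2.7²·0.82 + 18.3²·0.93] + 20.7522 = 317.426 + 20.7522 = 338.178.
Reliability = 338.178 / 362.932 = 0.932.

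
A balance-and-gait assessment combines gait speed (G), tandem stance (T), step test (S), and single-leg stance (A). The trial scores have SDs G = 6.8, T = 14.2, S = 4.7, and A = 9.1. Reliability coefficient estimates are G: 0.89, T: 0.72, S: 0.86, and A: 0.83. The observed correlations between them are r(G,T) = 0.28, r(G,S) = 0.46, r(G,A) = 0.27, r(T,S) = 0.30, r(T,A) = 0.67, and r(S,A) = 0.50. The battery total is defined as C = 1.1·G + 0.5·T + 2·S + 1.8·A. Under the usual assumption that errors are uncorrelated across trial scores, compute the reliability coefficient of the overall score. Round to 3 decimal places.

0.920

Var(C) = 1.1²·6.8² + 0.5²·14.2² + 2²·4.7² + 1.8²·9.1² + 2·[0.55·6.8·14.2·0.28 + 2.2·6.8·4.7·0.46 + 1.98·6.8·9.1·0.27 + 14.2·4.7·0.30 + 0.9·14.2·9.1·0.67 + 3.6·4.7·9.1·0.50] = 463.025 + 510.445 = 973.47.
Under uncorrelated errors the observed covariances equal the true-score covariances, so only the own-variance terms attenuate.
True-score variance = [1.1²·6.8²·0.89 + 0.5²·14.2²·0.72 + 2²·4.7²·0.86 + 1.8²·9.1²·0.83] + 510.445 = 384.773 + 510.445 = 895.218.
Reliability = 895.218 / 973.47 = 0.920.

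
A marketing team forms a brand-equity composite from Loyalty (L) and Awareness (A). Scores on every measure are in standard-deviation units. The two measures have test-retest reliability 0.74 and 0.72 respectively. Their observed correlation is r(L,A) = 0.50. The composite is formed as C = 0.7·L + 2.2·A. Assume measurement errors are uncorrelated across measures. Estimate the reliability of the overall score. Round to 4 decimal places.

Var(C) = 0.7² + 2.2² + 2·[1.54·0.50] = 5.33 + 1.54 = 6.87.
Under uncorrelated errors the observed covariances equal the true-score covariances, so only the own-variance terms attenuate.
True-score variance = [0.7²·0.74 + 2.2²·0.72] + 1.54 = 3.8474 + 1.54 = 5.3874.
Reliability = 5.3874 / 6.87 = 0.7842.

0.7842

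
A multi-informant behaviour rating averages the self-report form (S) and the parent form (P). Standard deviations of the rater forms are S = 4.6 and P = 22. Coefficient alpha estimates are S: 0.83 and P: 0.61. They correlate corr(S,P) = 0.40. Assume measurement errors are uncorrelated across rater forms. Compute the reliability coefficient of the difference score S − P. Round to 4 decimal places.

Var(S−P) = 4.6² + 22² − 2·4.6·22·0.40 = 505.16 − 80.96 = 424.2.
Because errors are independent across components, Cov(Tᵢ,Tⱼ) = Cov(Xᵢ,Xⱼ); the off-diagonal part of the true-score variance is the same as above.
True-score variance = [4.6²·0.83 + 22²·0.61] − 80.96 = 312.803 − 80.96 = 231.843.
Reliability = 231.843 / 424.2 = 0.5465.

0.5465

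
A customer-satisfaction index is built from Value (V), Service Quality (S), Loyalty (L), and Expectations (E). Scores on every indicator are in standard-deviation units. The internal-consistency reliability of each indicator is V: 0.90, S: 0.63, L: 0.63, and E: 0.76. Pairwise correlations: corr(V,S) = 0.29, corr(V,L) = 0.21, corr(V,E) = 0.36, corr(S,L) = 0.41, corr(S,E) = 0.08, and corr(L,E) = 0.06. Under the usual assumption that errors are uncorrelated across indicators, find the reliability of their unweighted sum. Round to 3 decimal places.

Var(V+S+L+E) = 4 + 2·[0.29 + 0.21 + 0.36 + 0.41 + 0.08 + 0.06] = 4 + 2.82 = 6.82.
With uncorrelated errors the cross-covariances are all true-score covariance, so they carry over unchanged; only the diagonal terms shrink to ρᵢσᵢ².
True-score variance = [0.90 + 0.63 + 0.63 + 0.76] + 2.82 = 2.92 + 2.82 = 5.74.
Reliability = 5.74 / 6.82 = 0.842.

0.842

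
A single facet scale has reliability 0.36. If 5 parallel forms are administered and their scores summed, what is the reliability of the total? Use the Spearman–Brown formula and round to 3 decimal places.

0.738

ρ_k = kρ / (1 + (k−1)ρ) = 5·0.36 / (1 + 4·0.36) = 1.800 / 2.440 = 0.738.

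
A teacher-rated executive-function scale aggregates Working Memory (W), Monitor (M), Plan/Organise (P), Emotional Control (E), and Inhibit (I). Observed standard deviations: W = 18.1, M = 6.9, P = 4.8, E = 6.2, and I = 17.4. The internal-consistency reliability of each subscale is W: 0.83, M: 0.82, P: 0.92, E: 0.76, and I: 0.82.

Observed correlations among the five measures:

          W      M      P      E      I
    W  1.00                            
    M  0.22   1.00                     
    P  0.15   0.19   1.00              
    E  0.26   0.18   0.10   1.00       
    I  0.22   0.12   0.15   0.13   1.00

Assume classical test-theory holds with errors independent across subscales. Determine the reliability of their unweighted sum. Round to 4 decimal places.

0.8854

Var(W+M+P+E+I) = 18.1² + 6.9² + 4.8² + 6.2² + 17.4² + 2·[18.1·6.9·0.22 + 18.1·4.8·0.15 + 18.1·6.2·0.26 + 18.1·17.4·0.22 + 6.9·4.8·0.19 + 6.9·6.2·0.18 + 6.9·17.4·0.12 + 4.8·6.2·0.10 + 4.8·17.4·0.15 + 6.2·17.4·0.13] = 739.46 + 393.801 = 1133.26.
Under uncorrelated errors the observed covariances equal the true-score covariances, so only the own-variance terms attenuate.
True-score variance = [18.1²·0.83 + 6.9²·0.82 + 4.8²·0.92 + 6.2²·0.76 + 17.4²·0.82] + 393.801 = 609.631 + 393.801 = 1003.43.
Reliability = 1003.43 / 1133.26 = 0.8854.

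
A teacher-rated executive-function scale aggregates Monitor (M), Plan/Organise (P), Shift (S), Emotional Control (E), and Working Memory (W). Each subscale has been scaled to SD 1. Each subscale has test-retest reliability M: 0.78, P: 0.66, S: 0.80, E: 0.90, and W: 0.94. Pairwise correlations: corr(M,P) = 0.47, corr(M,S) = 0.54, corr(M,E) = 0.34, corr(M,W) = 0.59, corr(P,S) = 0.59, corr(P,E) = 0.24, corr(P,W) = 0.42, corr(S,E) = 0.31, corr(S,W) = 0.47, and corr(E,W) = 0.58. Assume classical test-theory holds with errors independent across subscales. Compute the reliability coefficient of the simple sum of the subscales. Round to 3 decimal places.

Var(M+P+S+E+W) = 5 + 2·[0.47 + 0.54 + 0.34 + 0.59 + 0.59 + 0.24 + 0.42 + 0.31 + 0.47 + 0.58] = 5 + 9.1 = 14.1.
Under uncorrelated errors the observed covariances equal the true-score covariances, so only the own-variance terms attenuate.
True-score variance = [0.78 + 0.66 + 0.80 + 0.90 + 0.94] + 9.1 = 4.08 + 9.1 = 13.18.
Reliability = 13.18 / 14.1 = 0.935.

0.935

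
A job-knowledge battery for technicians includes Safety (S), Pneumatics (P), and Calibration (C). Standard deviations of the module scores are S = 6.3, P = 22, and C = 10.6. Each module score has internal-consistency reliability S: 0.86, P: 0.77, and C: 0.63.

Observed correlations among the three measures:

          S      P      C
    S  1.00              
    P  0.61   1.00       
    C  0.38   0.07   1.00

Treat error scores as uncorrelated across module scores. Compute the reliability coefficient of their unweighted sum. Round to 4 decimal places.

Var(S+P+C) = 6.3² + 22² + 10.6² + 2·[6.3·22·0.61 + 6.3·10.6·0.38 + 22·10.6·0.07] = 636.05 + 252.493 = 888.543.
Because errors are independent across components, Cov(Tᵢ,Tⱼ) = Cov(Xᵢ,Xⱼ); the off-diagonal part of the true-score variance is the same as above.
True-score variance = [6.3²·0.86 + 22²·0.77 + 10.6²·0.63] + 252.493 = 477.6 + 252.493 = 730.093.
Reliability = 730.093 / 888.543 = 0.8217.

0.8217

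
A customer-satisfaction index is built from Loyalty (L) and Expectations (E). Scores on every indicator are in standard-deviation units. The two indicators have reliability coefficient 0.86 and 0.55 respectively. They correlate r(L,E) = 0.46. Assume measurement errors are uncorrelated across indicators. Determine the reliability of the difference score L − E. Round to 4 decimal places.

0.4537

Var(L−E) = 1 + 1 − 2·0.46 = 2 − 0.92 = 1.08.
Under uncorrelated errors the observed covariances equal the true-score covariances, so only the own-variance terms attenuate.
True-score variance = [0.86 + 0.55] − 0.92 = 1.41 − 0.92 = 0.49.
Reliability = 0.49 / 1.08 = 0.4537.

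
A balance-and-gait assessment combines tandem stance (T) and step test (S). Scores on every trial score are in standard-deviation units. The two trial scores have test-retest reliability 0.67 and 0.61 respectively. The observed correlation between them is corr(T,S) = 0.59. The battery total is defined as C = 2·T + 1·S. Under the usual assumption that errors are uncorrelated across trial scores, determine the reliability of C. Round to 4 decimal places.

Var(C) = 2² + 1 + 2·[2·0.59] = 5 + 2.36 = 7.36.
With uncorrelated errors the cross-covariances are all true-score covariance, so they carry over unchanged; only the diagonal terms shrink to ρᵢσᵢ².
True-score variance = [2²·0.67 + 0.61] + 2.36 = 3.29 + 2.36 = 5.65.
Reliability = 5.65 / 7.36 = 0.7677.

0.7677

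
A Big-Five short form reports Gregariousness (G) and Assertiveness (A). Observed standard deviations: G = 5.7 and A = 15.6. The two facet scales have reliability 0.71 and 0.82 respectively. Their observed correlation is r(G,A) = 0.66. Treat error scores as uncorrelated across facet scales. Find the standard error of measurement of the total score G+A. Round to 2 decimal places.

Var(total) = 275.85 + 117.374 = 393.224.
True-score variance = 222.623 + 117.374 = 339.998, so reliability = 0.8646.
Error variance = 393.224 − 339.998 = 53.2269; SEM = √53.2269 = 7.30.

7.30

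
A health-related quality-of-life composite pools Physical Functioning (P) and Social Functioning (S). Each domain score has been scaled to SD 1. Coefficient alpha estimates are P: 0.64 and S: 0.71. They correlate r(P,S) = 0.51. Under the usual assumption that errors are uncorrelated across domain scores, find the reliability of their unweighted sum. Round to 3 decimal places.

0.785

Var(P+S) = 2 + 2·[0.51] = 2 + 1.02 = 3.02.
Under uncorrelated errors the observed covariances equal the true-score covariances, so only the own-variance terms attenuate.
True-score variance = [0.64 + 0.71] + 1.02 = 1.35 + 1.02 = 2.37.
Reliability = 2.37 / 3.02 = 0.785.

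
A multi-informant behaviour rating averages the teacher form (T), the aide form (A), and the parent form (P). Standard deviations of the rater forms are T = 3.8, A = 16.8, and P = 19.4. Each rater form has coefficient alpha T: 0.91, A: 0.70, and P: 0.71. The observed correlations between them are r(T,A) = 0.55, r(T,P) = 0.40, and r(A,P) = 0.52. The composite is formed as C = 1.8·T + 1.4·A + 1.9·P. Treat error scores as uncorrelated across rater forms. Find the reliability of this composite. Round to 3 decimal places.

0.826

Var(C) = 1.8²·3.8² + 1.4²·16.8² + 1.9²·19.4² + 2·[2.52·3.8·16.8·0.55 + 3.42·3.8·19.4·0.40 + 2.66·16.8·19.4·0.52] = 1958.64 + 1280.29 = 3238.92.
With uncorrelated errors the cross-covariances are all true-score covariance, so they carry over unchanged; only the diagonal terms shrink to ρᵢσᵢ².
True-score variance = [1.8²·3.8²·0.91 + 1.4²·16.8²·0.70 + 1.9²·19.4²·0.71] + 1280.29 = 1394.46 + 1280.29 = 2674.74.
Reliability = 2674.74 / 3238.92 = 0.826.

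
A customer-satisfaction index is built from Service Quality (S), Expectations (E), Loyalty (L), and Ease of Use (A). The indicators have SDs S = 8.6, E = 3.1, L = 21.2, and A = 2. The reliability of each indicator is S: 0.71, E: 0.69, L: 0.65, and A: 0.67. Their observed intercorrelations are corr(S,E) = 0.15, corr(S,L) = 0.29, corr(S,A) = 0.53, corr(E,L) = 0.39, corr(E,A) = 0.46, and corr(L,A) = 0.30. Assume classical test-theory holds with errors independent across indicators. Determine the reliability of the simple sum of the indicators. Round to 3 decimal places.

Var(S+E+L+A) = 8.6² + 3.1² + 21.2² + 2² + 2·[8.6·3.1·0.15 + 8.6·21.2·0.29 + 8.6·2·0.53 + 3.1·21.2·0.39 + 3.1·2·0.46 + 21.2·2·0.30] = 537.01 + 214.381 = 751.391.
Because errors are independent across components, Cov(Tᵢ,Tⱼ) = Cov(Xᵢ,Xⱼ); the off-diagonal part of the true-score variance is the same as above.
True-score variance = [8.6²·0.71 + 3.1²·0.69 + 21.2²·0.65 + 2²·0.67] + 214.381 = 353.959 + 214.381 = 568.34.
Reliability = 568.34 / 751.391 = 0.756.

0.756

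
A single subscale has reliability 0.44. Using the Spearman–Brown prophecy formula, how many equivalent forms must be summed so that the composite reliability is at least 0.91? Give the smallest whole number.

13

k ≥ ρ*(1−ρ₁)/(ρ₁(1−ρ*)) = 0.91·0.56 / (0.44·0.09) = 12.869.
Smallest integer k = 13.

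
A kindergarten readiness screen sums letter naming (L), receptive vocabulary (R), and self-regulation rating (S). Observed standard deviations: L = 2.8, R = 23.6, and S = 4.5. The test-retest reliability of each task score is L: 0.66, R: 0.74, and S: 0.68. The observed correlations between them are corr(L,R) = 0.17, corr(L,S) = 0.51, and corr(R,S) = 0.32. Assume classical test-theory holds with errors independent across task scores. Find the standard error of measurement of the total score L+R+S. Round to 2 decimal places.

Var(total) = 585.05 + 103.287 = 688.337.
True-score variance = 431.095 + 103.287 = 534.382, so reliability = 0.7763.
Error variance = 688.337 − 534.382 = 153.955; SEM = √153.955 = 12.41.

12.41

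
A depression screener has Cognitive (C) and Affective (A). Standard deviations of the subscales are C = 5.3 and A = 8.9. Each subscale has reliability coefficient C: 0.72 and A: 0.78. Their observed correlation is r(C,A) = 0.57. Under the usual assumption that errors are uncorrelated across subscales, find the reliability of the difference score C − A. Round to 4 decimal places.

Var(C−A) = 5.3² + 8.9² − 2·5.3·8.9·0.57 = 107.3 − 53.7738 = 53.5262.
Under uncorrelated errors the observed covariances equal the true-score covariances, so only the own-variance terms attenuate.
True-score variance = [5.3²·0.72 + 8.9²·0.78] − 53.7738 = 82.0086 − 53.7738 = 28.2348.
Reliability = 28.2348 / 53.5262 = 0.5275.

0.5275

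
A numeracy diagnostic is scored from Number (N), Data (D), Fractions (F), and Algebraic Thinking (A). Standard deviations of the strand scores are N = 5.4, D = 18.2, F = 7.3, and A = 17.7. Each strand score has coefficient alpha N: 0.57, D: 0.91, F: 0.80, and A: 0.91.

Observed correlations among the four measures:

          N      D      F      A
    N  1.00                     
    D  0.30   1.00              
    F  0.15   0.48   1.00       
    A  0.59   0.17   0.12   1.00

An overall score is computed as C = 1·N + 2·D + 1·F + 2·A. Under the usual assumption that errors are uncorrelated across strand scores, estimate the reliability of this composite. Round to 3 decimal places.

Var(C) = 5.4² + 2²·18.2² + 7.3² + 2²·17.7² + 2·[2·5.4·18.2·0.30 + 5.4·7.3·0.15 + 2·5.4·17.7·0.59 + 2·18.2·7.3·0.48 + 4·18.2·17.7·0.17 + 2·7.3·17.7·0.12] = 2660.57 + 1110.55 = 3771.12.
Under uncorrelated errors the observed covariances equal the true-score covariances, so only the own-variance terms attenuate.
True-score variance = [5.4²·0.57 + 2²·18.2²·0.91 + 7.3²·0.80 + 2²·17.7²·0.91] + 1110.55 = 2405.34 + 1110.55 = 3515.9.
Reliability = 3515.9 / 3771.12 = 0.932.

0.932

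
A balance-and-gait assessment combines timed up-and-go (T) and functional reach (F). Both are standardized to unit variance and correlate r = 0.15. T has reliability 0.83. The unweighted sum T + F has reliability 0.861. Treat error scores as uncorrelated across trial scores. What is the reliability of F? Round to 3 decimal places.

Var(T+F) = 2 + 2·0.15 = 2.300.
True-score variance = ρ_T + ρ_F + 2·0.15, so 0.861 = (0.83 + ρ_F + 0.30) / 2.300.
ρ_F = 0.861·2.300 − 0.83 − 0.30 = 0.850.

0.850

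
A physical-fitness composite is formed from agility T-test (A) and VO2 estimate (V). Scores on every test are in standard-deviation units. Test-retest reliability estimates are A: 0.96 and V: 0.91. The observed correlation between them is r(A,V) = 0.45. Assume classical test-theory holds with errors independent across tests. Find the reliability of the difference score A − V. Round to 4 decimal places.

0.8818

Var(A−V) = 1 + 1 − 2·0.45 = 2 − 0.9 = 1.1.
Because errors are independent across components, Cov(Tᵢ,Tⱼ) = Cov(Xᵢ,Xⱼ); the off-diagonal part of the true-score variance is the same as above.
True-score variance = [0.96 + 0.91] − 0.9 = 1.87 − 0.9 = 0.97.
Reliability = 0.97 / 1.1 = 0.8818.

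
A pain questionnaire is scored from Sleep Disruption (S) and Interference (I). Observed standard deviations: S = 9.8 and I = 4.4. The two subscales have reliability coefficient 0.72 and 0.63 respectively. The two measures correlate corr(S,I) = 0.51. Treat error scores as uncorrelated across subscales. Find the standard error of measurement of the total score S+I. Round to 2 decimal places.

5.84

Var(total) = 115.4 + 43.9824 = 159.382.
True-score variance = 81.3456 + 43.9824 = 125.328, so reliability = 0.7863.
Error variance = 159.382 − 125.328 = 34.0544; SEM = √34.0544 = 5.84.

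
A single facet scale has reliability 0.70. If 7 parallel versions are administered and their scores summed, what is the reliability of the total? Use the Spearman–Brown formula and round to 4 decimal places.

0.9423

ρ_k = kρ / (1 + (k−1)ρ) = 7·0.70 / (1 + 6·0.70) = 4.900 / 5.200 = 0.9423.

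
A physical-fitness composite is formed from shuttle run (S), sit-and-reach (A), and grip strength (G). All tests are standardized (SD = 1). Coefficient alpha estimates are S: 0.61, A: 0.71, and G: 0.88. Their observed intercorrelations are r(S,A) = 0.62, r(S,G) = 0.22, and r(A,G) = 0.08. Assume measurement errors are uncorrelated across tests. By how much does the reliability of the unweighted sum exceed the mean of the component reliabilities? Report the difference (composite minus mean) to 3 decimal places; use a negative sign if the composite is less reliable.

Var(sum) = 3 + 1.84 = 4.84; true-score variance = 2.2 + 1.84 = 4.04; composite reliability = 0.8347.
Mean component reliability = 0.7333.
Difference = 0.8347 − 0.7333 = 0.101.

0.101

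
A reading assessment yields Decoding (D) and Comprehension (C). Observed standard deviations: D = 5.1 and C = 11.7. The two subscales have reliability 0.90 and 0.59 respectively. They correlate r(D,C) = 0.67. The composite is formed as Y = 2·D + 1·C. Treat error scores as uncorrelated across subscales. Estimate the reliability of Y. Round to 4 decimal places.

0.8340

Var(Y) = 2²·5.1² + 11.7² + 2·[2·5.1·11.7·0.67] = 240.93 + 159.916 = 400.846.
With uncorrelated errors the cross-covariances are all true-score covariance, so they carry over unchanged; only the diagonal terms shrink to ρᵢσᵢ².
True-score variance = [2²·5.1²·0.90 + 11.7²·0.59] + 159.916 = 174.401 + 159.916 = 334.317.
Reliability = 334.317 / 400.846 = 0.8340.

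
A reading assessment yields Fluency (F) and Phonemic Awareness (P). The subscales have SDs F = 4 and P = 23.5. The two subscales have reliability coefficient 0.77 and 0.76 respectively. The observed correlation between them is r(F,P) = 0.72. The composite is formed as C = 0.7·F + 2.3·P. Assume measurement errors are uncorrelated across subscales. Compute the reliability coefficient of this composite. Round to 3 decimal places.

Var(C) = 0.7²·4² + 2.3²·23.5² + 2·[1.61·4·23.5·0.72] = 2929.24 + 217.93 = 3147.17.
Because errors are independent across components, Cov(Tᵢ,Tⱼ) = Cov(Xᵢ,Xⱼ); the off-diagonal part of the true-score variance is the same as above.
True-score variance = [0.7²·4²·0.77 + 2.3²·23.5²·0.76] + 217.93 = 2226.3 + 217.93 = 2444.23.
Reliability = 2444.23 / 3147.17 = 0.777.

0.777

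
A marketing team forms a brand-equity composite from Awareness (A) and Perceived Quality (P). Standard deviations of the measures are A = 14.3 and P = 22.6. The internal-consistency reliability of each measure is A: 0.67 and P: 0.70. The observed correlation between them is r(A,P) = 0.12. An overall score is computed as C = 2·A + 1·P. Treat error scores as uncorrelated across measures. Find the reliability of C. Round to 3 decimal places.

0.715

Var(C) = 2²·14.3² + 22.6² + 2·[2·14.3·22.6·0.12] = 1328.72 + 155.126 = 1483.85.
With uncorrelated errors the cross-covariances are all true-score covariance, so they carry over unchanged; only the diagonal terms shrink to ρᵢσᵢ².
True-score variance = [2²·14.3²·0.67 + 22.6²·0.70] + 155.126 = 905.565 + 155.126 = 1060.69.
Reliability = 1060.69 / 1483.85 = 0.715.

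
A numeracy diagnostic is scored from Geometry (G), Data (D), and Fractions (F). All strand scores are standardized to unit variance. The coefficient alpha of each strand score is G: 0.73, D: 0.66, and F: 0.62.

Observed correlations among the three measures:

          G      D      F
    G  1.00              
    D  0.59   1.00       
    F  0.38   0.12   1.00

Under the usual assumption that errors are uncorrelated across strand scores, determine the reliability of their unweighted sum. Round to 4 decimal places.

0.8089

Var(G+D+F) = 3 + 2·[0.59 + 0.38 + 0.12] = 3 + 2.18 = 5.18.
Under uncorrelated errors the observed covariances equal the true-score covariances, so only the own-variance terms attenuate.
True-score variance = [0.73 + 0.66 + 0.62] + 2.18 = 2.01 + 2.18 = 4.19.
Reliability = 4.19 / 5.18 = 0.8089.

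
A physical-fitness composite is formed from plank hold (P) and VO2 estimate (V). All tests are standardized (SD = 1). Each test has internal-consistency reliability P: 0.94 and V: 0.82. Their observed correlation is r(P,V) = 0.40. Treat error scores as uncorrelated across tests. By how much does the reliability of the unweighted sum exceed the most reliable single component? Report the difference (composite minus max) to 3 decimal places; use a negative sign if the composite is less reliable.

-0.026

Var(sum) = 2 + 0.8 = 2.8; true-score variance = 1.76 + 0.8 = 2.56; composite reliability = 0.9143.
Max component reliability = 0.9400.
Difference = 0.9143 − 0.9400 = -0.026.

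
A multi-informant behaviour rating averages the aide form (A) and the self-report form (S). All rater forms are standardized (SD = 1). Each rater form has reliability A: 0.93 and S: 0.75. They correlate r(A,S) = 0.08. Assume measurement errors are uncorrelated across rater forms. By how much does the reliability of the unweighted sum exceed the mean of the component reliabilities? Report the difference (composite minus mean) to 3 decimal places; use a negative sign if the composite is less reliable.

Var(sum) = 2 + 0.16 = 2.16; true-score variance = 1.68 + 0.16 = 1.84; composite reliability = 0.8519.
Mean component reliability = 0.8400.
Difference = 0.8519 − 0.8400 = 0.012.

0.012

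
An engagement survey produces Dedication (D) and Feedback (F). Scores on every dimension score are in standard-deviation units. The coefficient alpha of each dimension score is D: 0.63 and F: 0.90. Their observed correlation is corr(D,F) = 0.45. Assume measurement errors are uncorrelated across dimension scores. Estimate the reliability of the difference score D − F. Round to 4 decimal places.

0.5727

Var(D−F) = 1 + 1 − 2·0.45 = 2 − 0.9 = 1.1.
With uncorrelated errors the cross-covariances are all true-score covariance, so they carry over unchanged; only the diagonal terms shrink to ρᵢσᵢ².
True-score variance = [0.63 + 0.90] − 0.9 = 1.53 − 0.9 = 0.63.
Reliability = 0.63 / 1.1 = 0.5727.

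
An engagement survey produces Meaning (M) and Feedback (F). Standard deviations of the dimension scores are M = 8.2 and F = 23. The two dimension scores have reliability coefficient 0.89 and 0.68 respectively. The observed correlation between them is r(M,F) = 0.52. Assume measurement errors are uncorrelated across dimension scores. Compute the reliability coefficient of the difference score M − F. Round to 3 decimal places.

0.558

Var(M−F) = 8.2² + 23² − 2·8.2·23·0.52 = 596.24 − 196.144 = 400.096.
Under uncorrelated errors the observed covariances equal the true-score covariances, so only the own-variance terms attenuate.
True-score variance = [8.2²·0.89 + 23²·0.68] − 196.144 = 419.564 − 196.144 = 223.42.
Reliability = 223.42 / 400.096 = 0.558.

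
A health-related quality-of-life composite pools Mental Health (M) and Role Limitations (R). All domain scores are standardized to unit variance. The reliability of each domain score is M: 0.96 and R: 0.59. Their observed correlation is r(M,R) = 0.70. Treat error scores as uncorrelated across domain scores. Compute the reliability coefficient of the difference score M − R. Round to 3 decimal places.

0.250

Var(M−R) = 1 + 1 − 2·0.70 = 2 − 1.4 = 0.6.
Under uncorrelated errors the observed covariances equal the true-score covariances, so only the own-variance terms attenuate.
True-score variance = [0.96 + 0.59] − 1.4 = 1.55 − 1.4 = 0.15.
Reliability = 0.15 / 0.6 = 0.250.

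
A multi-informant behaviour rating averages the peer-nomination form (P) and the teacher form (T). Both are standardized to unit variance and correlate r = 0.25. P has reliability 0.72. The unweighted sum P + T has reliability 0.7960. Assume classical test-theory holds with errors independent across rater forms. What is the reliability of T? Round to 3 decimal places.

Var(P+T) = 2 + 2·0.25 = 2.500.
True-score variance = ρ_P + ρ_T + 2·0.25, so 0.7960 = (0.72 + ρ_T + 0.50) / 2.500.
ρ_T = 0.7960·2.500 − 0.72 − 0.50 = 0.770.

0.770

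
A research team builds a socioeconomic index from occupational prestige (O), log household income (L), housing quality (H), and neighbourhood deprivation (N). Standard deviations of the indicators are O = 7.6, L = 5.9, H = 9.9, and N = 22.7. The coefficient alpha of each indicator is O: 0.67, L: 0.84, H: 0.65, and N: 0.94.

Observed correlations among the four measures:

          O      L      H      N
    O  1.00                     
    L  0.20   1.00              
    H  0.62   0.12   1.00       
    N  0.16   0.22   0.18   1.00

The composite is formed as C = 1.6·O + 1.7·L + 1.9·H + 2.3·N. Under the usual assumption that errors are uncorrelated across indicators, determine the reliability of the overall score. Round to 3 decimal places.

Var(C) = 1.6²·7.6² + 1.7²·5.9² + 1.9²·9.9² + 2.3²·22.7² + 2·[2.72·7.6·5.9·0.20 + 3.04·7.6·9.9·0.62 + 3.68·7.6·22.7·0.16 + 3.23·5.9·9.9·0.12 + 3.91·5.9·22.7·0.22 + 4.37·9.9·22.7·0.18] = 3328.17 + 1164.81 = 4492.97.
With uncorrelated errors the cross-covariances are all true-score covariance, so they carry over unchanged; only the diagonal terms shrink to ρᵢσᵢ².
True-score variance = [1.6²·7.6²·0.67 + 1.7²·5.9²·0.84 + 1.9²·9.9²·0.65 + 2.3²·22.7²·0.94] + 1164.81 = 2975.89 + 1164.81 = 4140.69.
Reliability = 4140.69 / 4492.97 = 0.922.

0.922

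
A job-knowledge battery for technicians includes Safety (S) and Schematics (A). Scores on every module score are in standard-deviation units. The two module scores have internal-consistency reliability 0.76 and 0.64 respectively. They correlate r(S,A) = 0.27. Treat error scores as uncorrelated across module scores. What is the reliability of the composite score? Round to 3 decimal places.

Var(S+A) = 2 + 2·[0.27] = 2 + 0.54 = 2.54.
Under uncorrelated errors the observed covariances equal the true-score covariances, so only the own-variance terms attenuate.
True-score variance = [0.76 + 0.64] + 0.54 = 1.4 + 0.54 = 1.94.
Reliability = 1.94 / 2.54 = 0.764.

0.764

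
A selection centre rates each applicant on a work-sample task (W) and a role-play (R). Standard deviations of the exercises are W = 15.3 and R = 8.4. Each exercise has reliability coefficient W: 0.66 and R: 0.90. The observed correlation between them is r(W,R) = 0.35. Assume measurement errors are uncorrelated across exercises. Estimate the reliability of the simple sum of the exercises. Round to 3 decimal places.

0.780

Var(W+R) = 15.3² + 8.4² + 2·[15.3·8.4·0.35] = 304.65 + 89.964 = 394.614.
Because errors are independent across components, Cov(Tᵢ,Tⱼ) = Cov(Xᵢ,Xⱼ); the off-diagonal part of the true-score variance is the same as above.
True-score variance = [15.3²·0.66 + 8.4²·0.90] + 89.964 = 218.003 + 89.964 = 307.967.
Reliability = 307.967 / 394.614 = 0.780.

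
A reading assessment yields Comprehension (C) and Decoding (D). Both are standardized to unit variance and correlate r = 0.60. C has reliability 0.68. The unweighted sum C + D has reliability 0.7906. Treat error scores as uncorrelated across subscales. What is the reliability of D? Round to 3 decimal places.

0.650

Var(C+D) = 2 + 2·0.60 = 3.200.
True-score variance = ρ_C + ρ_D + 2·0.60, so 0.7906 = (0.68 + ρ_D + 1.20) / 3.200.
ρ_D = 0.7906·3.200 − 0.68 − 1.20 = 0.650.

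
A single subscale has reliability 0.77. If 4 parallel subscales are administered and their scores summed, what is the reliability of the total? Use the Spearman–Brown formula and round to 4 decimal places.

0.9305

ρ_k = kρ / (1 + (k−1)ρ) = 4·0.77 / (1 + 3·0.77) = 3.080 / 3.310 = 0.9305.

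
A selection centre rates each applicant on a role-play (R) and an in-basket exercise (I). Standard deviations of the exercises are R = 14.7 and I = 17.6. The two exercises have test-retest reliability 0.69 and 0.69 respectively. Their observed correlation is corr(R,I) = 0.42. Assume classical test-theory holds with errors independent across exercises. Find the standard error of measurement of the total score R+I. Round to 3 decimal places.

12.768

Var(total) = 525.85 + 217.325 = 743.175.
True-score variance = 362.837 + 217.325 = 580.161, so reliability = 0.7807.
Error variance = 743.175 − 580.161 = 163.014; SEM = √163.014 = 12.768.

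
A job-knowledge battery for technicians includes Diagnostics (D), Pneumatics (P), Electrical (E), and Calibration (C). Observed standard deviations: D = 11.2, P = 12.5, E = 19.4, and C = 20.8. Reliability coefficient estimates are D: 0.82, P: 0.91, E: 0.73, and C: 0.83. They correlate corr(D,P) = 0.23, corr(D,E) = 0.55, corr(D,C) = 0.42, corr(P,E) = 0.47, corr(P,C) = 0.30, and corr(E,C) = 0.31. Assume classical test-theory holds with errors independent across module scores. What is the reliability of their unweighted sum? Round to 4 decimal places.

Var(D+P+E+C) = 11.2² + 12.5² + 19.4² + 20.8² + 2·[11.2·12.5·0.23 + 11.2·19.4·0.55 + 11.2·20.8·0.42 + 12.5·19.4·0.47 + 12.5·20.8·0.30 + 19.4·20.8·0.31] = 1090.69 + 1133.23 = 2223.92.
With uncorrelated errors the cross-covariances are all true-score covariance, so they carry over unchanged; only the diagonal terms shrink to ρᵢσᵢ².
True-score variance = [11.2²·0.82 + 12.5²·0.91 + 19.4²·0.73 + 20.8²·0.83] + 1133.23 = 878.882 + 1133.23 = 2012.11.
Reliability = 2012.11 / 2223.92 = 0.9048.

0.9048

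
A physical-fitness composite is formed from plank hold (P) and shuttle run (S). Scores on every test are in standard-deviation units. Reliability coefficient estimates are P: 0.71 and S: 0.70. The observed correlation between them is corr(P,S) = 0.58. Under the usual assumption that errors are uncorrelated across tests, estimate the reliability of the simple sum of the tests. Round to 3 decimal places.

0.813

Var(P+S) = 2 + 2·[0.58] = 2 + 1.16 = 3.16.
With uncorrelated errors the cross-covariances are all true-score covariance, so they carry over unchanged; only the diagonal terms shrink to ρᵢσᵢ².
True-score variance = [0.71 + 0.70] + 1.16 = 1.41 + 1.16 = 2.57.
Reliability = 2.57 / 3.16 = 0.813.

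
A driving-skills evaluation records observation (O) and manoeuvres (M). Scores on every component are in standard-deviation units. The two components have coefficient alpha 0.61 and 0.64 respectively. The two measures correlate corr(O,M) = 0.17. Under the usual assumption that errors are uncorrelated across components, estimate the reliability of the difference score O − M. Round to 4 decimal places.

Var(O−M) = 1 + 1 − 2·0.17 = 2 − 0.34 = 1.66.
Because errors are independent across components, Cov(Tᵢ,Tⱼ) = Cov(Xᵢ,Xⱼ); the off-diagonal part of the true-score variance is the same as above.
True-score variance = [0.61 + 0.64] − 0.34 = 1.25 − 0.34 = 0.91.
Reliability = 0.91 / 1.66 = 0.5482.

0.5482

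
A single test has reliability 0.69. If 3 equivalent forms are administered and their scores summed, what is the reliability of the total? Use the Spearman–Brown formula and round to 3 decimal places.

ρ_k = kρ / (1 + (k−1)ρ) = 3·0.69 / (1 + 2·0.69) = 2.070 / 2.380 = 0.870.

0.870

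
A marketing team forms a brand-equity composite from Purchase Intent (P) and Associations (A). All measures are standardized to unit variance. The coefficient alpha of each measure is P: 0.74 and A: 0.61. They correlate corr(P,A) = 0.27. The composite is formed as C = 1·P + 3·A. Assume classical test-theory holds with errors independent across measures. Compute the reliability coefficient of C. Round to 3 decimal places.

0.676

Var(C) = 1 + 3² + 2·[3·0.27] = 10 + 1.62 = 11.62.
Because errors are independent across components, Cov(Tᵢ,Tⱼ) = Cov(Xᵢ,Xⱼ); the off-diagonal part of the true-score variance is the same as above.
True-score variance = [0.74 + 3²·0.61] + 1.62 = 6.23 + 1.62 = 7.85.
Reliability = 7.85 / 11.62 = 0.676.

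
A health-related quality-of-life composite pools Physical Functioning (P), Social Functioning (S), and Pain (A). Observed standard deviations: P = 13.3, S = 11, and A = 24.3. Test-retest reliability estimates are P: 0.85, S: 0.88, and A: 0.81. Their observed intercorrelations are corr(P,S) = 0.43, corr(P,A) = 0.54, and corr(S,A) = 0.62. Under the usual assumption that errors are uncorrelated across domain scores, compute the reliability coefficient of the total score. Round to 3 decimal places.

Var(P+S+A) = 13.3² + 11² + 24.3² + 2·[13.3·11·0.43 + 13.3·24.3·0.54 + 11·24.3·0.62] = 888.38 + 806.315 = 1694.7.
With uncorrelated errors the cross-covariances are all true-score covariance, so they carry over unchanged; only the diagonal terms shrink to ρᵢσᵢ².
True-score variance = [13.3²·0.85 + 11²·0.88 + 24.3²·0.81] + 806.315 = 735.133 + 806.315 = 1541.45.
Reliability = 1541.45 / 1694.7 = 0.910.

0.910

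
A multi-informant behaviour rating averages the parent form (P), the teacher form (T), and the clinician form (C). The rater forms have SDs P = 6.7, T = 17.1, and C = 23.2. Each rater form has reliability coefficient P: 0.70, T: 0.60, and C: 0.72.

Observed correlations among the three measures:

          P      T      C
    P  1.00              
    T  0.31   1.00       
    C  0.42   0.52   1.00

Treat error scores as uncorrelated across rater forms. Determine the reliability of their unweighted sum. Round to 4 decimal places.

0.8113

Var(P+T+C) = 6.7² + 17.1² + 23.2² + 2·[6.7·17.1·0.31 + 6.7·23.2·0.42 + 17.1·23.2·0.52] = 875.54 + 614.192 = 1489.73.
Under uncorrelated errors the observed covariances equal the true-score covariances, so only the own-variance terms attenuate.
True-score variance = [6.7²·0.70 + 17.1²·0.60 + 23.2²·0.72] + 614.192 = 594.402 + 614.192 = 1208.59.
Reliability = 1208.59 / 1489.73 = 0.8113.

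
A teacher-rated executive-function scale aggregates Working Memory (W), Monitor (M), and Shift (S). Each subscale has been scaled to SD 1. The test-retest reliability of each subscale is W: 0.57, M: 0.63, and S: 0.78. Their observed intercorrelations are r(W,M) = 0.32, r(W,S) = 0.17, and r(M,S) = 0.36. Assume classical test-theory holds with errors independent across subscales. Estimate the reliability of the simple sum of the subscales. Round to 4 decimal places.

Var(W+M+S) = 3 + 2·[0.32 + 0.17 + 0.36] = 3 + 1.7 = 4.7.
Under uncorrelated errors the observed covariances equal the true-score covariances, so only the own-variance terms attenuate.
True-score variance = [0.57 + 0.63 + 0.78] + 1.7 = 1.98 + 1.7 = 3.68.
Reliability = 3.68 / 4.7 = 0.7830.

0.7830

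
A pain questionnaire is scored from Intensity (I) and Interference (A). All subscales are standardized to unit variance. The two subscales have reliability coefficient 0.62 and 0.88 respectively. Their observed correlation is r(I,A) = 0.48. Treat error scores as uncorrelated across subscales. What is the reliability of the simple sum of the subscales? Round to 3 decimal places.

Var(I+A) = 2 + 2·[0.48] = 2 + 0.96 = 2.96.
With uncorrelated errors the cross-covariances are all true-score covariance, so they carry over unchanged; only the diagonal terms shrink to ρᵢσᵢ².
True-score variance = [0.62 + 0.88] + 0.96 = 1.5 + 0.96 = 2.46.
Reliability = 2.46 / 2.96 = 0.831.

0.831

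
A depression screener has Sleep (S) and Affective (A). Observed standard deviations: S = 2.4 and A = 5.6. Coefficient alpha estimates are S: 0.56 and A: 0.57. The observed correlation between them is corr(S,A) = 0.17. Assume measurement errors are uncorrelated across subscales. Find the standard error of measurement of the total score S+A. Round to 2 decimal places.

4.00

Var(total) = 37.12 + 4.5696 = 41.6896.
True-score variance = 21.1008 + 4.5696 = 25.6704, so reliability = 0.6158.
Error variance = 41.6896 − 25.6704 = 16.0192; SEM = √16.0192 = 4.00.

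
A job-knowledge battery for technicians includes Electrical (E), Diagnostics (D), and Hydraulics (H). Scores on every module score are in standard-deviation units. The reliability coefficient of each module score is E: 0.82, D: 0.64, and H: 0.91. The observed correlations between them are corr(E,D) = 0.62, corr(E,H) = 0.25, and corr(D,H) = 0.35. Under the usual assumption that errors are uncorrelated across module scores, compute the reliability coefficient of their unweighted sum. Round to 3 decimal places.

Var(E+D+H) = 3 + 2·[0.62 + 0.25 + 0.35] = 3 + 2.44 = 5.44.
Under uncorrelated errors the observed covariances equal the true-score covariances, so only the own-variance terms attenuate.
True-score variance = [0.82 + 0.64 + 0.91] + 2.44 = 2.37 + 2.44 = 4.81.
Reliability = 4.81 / 5.44 = 0.884.

0.884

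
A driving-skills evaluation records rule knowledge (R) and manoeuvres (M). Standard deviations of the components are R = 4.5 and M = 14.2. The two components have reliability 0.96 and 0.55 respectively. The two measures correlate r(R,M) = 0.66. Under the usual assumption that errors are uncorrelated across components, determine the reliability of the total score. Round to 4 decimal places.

0.7011

Var(R+M) = 4.5² + 14.2² + 2·[4.5·14.2·0.66] = 221.89 + 84.348 = 306.238.
Because errors are independent across components, Cov(Tᵢ,Tⱼ) = Cov(Xᵢ,Xⱼ); the off-diagonal part of the true-score variance is the same as above.
True-score variance = [4.5²·0.96 + 14.2²·0.55] + 84.348 = 130.342 + 84.348 = 214.69.
Reliability = 214.69 / 306.238 = 0.7011.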